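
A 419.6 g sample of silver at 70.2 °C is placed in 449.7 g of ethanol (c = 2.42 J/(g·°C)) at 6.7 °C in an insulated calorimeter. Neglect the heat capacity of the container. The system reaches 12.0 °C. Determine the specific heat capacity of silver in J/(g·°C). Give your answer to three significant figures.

q_gained = (449.7 × 2.42) × (12.0 − 6.7) = 5768 J
q_lost = 419.6 × c × (70.2 − 12.0) = 24420.72 c
Set equal: c = 5768 / 24420.72 = 0.236 J/(g·°C)

c = 0.236 J/(g·°C)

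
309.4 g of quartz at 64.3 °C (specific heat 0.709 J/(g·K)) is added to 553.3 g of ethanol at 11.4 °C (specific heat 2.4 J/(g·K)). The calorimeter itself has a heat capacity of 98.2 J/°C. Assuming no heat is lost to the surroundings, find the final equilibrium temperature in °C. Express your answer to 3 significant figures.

T_f = 18.5 °C

Heat lost by quartz = heat gained by ethanol + calorimeter.
(309.4)(0.709)(64.3 − T) = [(553.3)(2.4) + 98.2](T − 11.4)
219.3646 (64.3 − T) = 1426.12 (T − 11.4)
14105 − 219.3646 T = 1426.12 T − 16258
30363 = 1645.4846 T
T = 18.45 °C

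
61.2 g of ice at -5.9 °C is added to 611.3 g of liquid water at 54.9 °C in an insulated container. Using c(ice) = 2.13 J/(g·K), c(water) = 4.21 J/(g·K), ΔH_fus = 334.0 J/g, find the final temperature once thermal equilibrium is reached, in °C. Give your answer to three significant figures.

Heat to bring ice to 0 °C and melt it: q₁ = 61.2×2.13×5.9 + 61.2×334.0 = 21210 J
Heat the water can supply cooling to 0 °C: 611.3×4.21×54.9 = 141289 J > q₁, so all ice melts.
Energy balance: 611.3×4.21×(54.9 − T) = 21210 + 61.2×4.21×(T − 0)
2573.573(54.9 − T) = 21210 + 257.652 T
141289 − 21210 = 2831.225 T
T = 120079 / 2831.225 = 42.41 °C

T_f = 42.4 °C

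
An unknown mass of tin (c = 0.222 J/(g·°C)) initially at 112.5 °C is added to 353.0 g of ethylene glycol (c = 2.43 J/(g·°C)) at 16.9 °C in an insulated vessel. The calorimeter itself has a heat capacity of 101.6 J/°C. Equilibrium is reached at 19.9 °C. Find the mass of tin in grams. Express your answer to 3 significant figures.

q_gained = (353.0 × 2.43 + 101.6) × (19.9 − 16.9) = 2878 J
q_lost = m × 0.222 × (112.5 − 19.9) = 20.5572 m
m = 2878 / 20.5572 = 140 g

m = 140 g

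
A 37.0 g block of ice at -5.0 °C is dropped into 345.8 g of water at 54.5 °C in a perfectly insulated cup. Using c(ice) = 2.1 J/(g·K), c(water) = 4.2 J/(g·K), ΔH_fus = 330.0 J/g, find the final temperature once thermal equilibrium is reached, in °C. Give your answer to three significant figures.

T_f = 41.4 °C

Heat to bring ice to 0 °C and melt it: q₁ = 37.0×2.1×5.0 + 37.0×330.0 = 12599 J
Heat the water can supply cooling to 0 °C: 345.8×4.2×54.5 = 79153.6 J > q₁, so all ice melts.
Energy balance: 345.8×4.2×(54.5 − T) = 12599 + 37.0×4.2×(T − 0)
1452.36(54.5 − T) = 12599 + 155.4 T
79153.6 − 12599 = 1607.76 T
T = 66554.6 / 1607.76 = 41.40 °C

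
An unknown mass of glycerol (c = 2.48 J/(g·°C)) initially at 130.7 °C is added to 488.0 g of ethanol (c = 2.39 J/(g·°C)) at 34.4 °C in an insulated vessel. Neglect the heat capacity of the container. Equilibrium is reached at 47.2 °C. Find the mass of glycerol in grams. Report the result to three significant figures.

q_gained = (488.0 × 2.39) × (47.2 − 34.4) = 14930 J
q_lost = m × 2.48 × (130.7 − 47.2) = 207.08 m
m = 14930 / 207.08 = 72.1 g

m = 72.1 g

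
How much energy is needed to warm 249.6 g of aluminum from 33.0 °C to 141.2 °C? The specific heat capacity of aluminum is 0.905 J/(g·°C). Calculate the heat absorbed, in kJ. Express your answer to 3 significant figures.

q = m c ΔT = 249.6 × 0.905 × (141.2 − 33.0)
q = 249.6 × 0.905 × 108.2 = 24440 J = 24.4 kJ

q = 24.4 kJ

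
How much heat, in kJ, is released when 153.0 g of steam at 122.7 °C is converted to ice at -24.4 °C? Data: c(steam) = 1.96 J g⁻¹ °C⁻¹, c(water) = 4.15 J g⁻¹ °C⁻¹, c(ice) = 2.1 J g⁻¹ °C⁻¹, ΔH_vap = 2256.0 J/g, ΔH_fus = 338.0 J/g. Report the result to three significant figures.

q1 (cool steam 122.7→100 °C): 153.0 × 1.96 × 22.7 = 6807 J
q2 (condense at 100 °C): 153.0 × 2256.0 = 345168 J
q3 (cool water 100→0 °C): 153.0 × 4.15 × 100.0 = 63495 J
q4 (freeze at 0 °C): 153.0 × 338.0 = 51714 J
q5 (cool ice 0→-24.4 °C): 153.0 × 2.1 × 24.4 = 7840 J
Total: 6807 + 345168 + 63495 + 51714 + 7840 = 475024 J = 475 kJ

q = 475 kJ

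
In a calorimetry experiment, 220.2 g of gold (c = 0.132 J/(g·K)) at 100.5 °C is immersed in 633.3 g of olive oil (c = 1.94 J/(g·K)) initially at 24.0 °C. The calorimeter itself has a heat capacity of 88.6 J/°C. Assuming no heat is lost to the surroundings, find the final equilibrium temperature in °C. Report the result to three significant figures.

T_f = 25.7 °C

Heat lost by gold = heat gained by olive oil + calorimeter.
(220.2)(0.132)(100.5 − T) = [(633.3)(1.94) + 88.6](T − 24.0)
29.0664 (100.5 − T) = 1317.202 (T − 24.0)
2921.2 − 29.0664 T = 1317.202 T − 31613
34534.2 = 1346.2684 T
T = 25.65 °C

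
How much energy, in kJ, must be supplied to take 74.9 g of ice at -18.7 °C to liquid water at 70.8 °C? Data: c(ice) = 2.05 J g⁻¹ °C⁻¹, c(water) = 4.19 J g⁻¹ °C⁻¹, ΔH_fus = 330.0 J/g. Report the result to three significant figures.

q = 49.8 kJ

q1 (heat ice -18.7→0.0 °C): 74.9 × 2.05 × 18.7 = 2871 J
q2 (melt at 0 °C): 74.9 × 330.0 = 24717 J
q3 (heat water 0.0→70.8 °C): 74.9 × 4.19 × 70.8 = 22219 J
Total: 2871 + 24717 + 22219 = 49807 J = 49.8 kJ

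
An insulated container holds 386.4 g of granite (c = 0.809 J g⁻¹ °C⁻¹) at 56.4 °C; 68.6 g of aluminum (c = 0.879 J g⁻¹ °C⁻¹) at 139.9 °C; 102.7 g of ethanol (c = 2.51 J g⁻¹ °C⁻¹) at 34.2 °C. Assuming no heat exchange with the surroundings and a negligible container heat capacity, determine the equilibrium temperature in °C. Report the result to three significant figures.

Σ mᵢcᵢ(T − Tᵢ) = 0  ⇒  T = Σ mᵢcᵢTᵢ / Σ mᵢcᵢ
Σ mᵢcᵢ = 386.4×0.809 + 68.6×0.879 + 102.7×2.51 = 630.6740
Σ mᵢcᵢTᵢ = 312.5976×56.4 + 60.2994×139.9 + 257.777×34.2 = 34882
T = 34882 / 630.6740 = 55.31 °C

T_f = 55.3 °C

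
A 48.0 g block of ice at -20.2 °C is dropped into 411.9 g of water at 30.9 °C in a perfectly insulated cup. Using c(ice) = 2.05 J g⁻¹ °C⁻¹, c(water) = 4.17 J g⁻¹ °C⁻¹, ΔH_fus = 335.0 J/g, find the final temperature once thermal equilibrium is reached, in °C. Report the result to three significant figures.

T_f = 18.3 °C

Heat to bring ice to 0 °C and melt it: q₁ = 48.0×2.05×20.2 + 48.0×335.0 = 18068 J
Heat the water can supply cooling to 0 °C: 411.9×4.17×30.9 = 53074.6 J > q₁, so all ice melts.
Energy balance: 411.9×4.17×(30.9 − T) = 18068 + 48.0×4.17×(T − 0)
1717.623(30.9 − T) = 18068 + 200.16 T
53074.6 − 18068 = 1917.783 T
T = 35006.6 / 1917.783 = 18.25 °C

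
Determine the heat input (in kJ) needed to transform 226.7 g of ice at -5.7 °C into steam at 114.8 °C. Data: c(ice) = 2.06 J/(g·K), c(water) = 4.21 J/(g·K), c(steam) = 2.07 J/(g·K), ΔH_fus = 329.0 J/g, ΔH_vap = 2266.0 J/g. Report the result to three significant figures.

q = 693 kJ

q1 (heat ice -5.7→0.0 °C): 226.7 × 2.06 × 5.7 = 2662 J
q2 (melt at 0 °C): 226.7 × 329.0 = 74584 J
q3 (heat water 0.0→100.0 °C): 226.7 × 4.21 × 100.0 = 95441 J
q4 (vaporize at 100 °C): 226.7 × 2266.0 = 513702 J
q5 (heat steam 100.0→114.8 °C): 226.7 × 2.07 × 14.8 = 6945 J
Total: 2662 + 74584 + 95441 + 513702 + 6945 = 693334 J = 693 kJ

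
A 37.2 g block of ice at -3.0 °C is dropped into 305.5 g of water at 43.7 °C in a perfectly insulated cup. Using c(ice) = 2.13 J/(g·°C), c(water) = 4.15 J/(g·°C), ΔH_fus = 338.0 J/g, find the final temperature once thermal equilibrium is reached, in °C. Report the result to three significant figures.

T_f = 29.9 °C

Heat to bring ice to 0 °C and melt it: q₁ = 37.2×2.13×3.0 + 37.2×338.0 = 12811 J
Heat the water can supply cooling to 0 °C: 305.5×4.15×43.7 = 55404.0 J > q₁, so all ice melts.
Energy balance: 305.5×4.15×(43.7 − T) = 12811 + 37.2×4.15×(T − 0)
1267.825(43.7 − T) = 12811 + 154.38 T
55404.0 − 12811 = 1422.205 T
T = 42593.0 / 1422.205 = 29.949 °C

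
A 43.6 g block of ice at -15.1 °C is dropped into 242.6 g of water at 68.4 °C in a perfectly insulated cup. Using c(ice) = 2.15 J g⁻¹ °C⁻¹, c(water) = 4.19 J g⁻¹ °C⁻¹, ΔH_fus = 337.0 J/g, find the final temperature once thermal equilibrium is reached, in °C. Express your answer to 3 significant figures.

Heat to bring ice to 0 °C and melt it: q₁ = 43.6×2.15×15.1 + 43.6×337.0 = 16109 J
Heat the water can supply cooling to 0 °C: 242.6×4.19×68.4 = 69528.2 J > q₁, so all ice melts.
Energy balance: 242.6×4.19×(68.4 − T) = 16109 + 43.6×4.19×(T − 0)
1016.494(68.4 − T) = 16109 + 182.684 T
69528.2 − 16109 = 1199.178 T
T = 53419.2 / 1199.178 = 44.547 °C

T_f = 44.5 °C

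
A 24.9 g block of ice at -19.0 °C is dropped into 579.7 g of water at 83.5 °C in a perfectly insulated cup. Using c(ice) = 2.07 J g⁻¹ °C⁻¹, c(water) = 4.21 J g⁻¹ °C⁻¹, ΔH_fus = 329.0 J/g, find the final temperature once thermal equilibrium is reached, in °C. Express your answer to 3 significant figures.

T_f = 76.5 °C

Heat to bring ice to 0 °C and melt it: q₁ = 24.9×2.07×19.0 + 24.9×329.0 = 9171.4 J
Heat the water can supply cooling to 0 °C: 579.7×4.21×83.5 = 203785 J > q₁, so all ice melts.
Energy balance: 579.7×4.21×(83.5 − T) = 9171.4 + 24.9×4.21×(T − 0)
2440.537(83.5 − T) = 9171.4 + 104.829 T
203785 − 9171.4 = 2545.366 T
T = 194613.6 / 2545.366 = 76.46 °C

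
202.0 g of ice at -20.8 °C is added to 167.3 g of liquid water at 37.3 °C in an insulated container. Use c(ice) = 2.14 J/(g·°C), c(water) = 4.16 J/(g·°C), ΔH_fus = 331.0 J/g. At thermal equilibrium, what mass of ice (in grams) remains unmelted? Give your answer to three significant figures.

m_ice remaining = 151 g

Heat to warm all ice to 0 °C: 202.0×2.14×20.8 = 8991.4 J
Heat released by water cooling to 0 °C: 167.3×4.16×37.3 = 25960 J
25960 J < 8991.4 + 202.0×331.0 = 75853.4 J, so not all ice melts; final T = 0 °C.
Heat left for melting: 25960 − 8991.4 = 16968.6 J
Mass melted = 16968.6 / 331.0 = 51.26 g
Ice remaining = 202.0 − 51.26 = 150.74 g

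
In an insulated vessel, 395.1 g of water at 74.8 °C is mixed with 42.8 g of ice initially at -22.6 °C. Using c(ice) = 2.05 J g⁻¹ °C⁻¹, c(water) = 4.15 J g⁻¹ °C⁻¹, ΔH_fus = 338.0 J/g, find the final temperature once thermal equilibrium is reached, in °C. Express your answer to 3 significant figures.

T_f = 58.4 °C

Heat to bring ice to 0 °C and melt it: q₁ = 42.8×2.05×22.6 + 42.8×338.0 = 16449 J
Heat the water can supply cooling to 0 °C: 395.1×4.15×74.8 = 122647 J > q₁, so all ice melts.
Energy balance: 395.1×4.15×(74.8 − T) = 16449 + 42.8×4.15×(T − 0)
1639.665(74.8 − T) = 16449 + 177.62 T
122647 − 16449 = 1817.285 T
T = 106198 / 1817.285 = 58.44 °C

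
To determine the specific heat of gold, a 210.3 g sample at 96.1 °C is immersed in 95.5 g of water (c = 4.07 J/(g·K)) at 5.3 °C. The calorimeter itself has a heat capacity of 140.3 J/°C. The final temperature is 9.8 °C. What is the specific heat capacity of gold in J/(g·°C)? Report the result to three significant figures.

q_gained = (95.5 × 4.07 + 140.3) × (9.8 − 5.3) = 2380 J
q_lost = 210.3 × c × (96.1 − 9.8) = 18148.89 c
Set equal: c = 2380 / 18148.89 = 0.131 J/(g·°C)

c = 0.131 J/(g·°C)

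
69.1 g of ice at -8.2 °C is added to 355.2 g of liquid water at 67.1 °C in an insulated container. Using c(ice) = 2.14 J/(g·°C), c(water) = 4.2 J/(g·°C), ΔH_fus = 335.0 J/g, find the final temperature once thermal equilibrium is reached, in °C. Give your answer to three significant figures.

Heat to bring ice to 0 °C and melt it: q₁ = 69.1×2.14×8.2 + 69.1×335.0 = 24361 J
Heat the water can supply cooling to 0 °C: 355.2×4.2×67.1 = 100102 J > q₁, so all ice melts.
Energy balance: 355.2×4.2×(67.1 − T) = 24361 + 69.1×4.2×(T − 0)
1491.84(67.1 − T) = 24361 + 290.22 T
100102 − 24361 = 1782.06 T
T = 75741 / 1782.06 = 42.50 °C

T_f = 42.5 °C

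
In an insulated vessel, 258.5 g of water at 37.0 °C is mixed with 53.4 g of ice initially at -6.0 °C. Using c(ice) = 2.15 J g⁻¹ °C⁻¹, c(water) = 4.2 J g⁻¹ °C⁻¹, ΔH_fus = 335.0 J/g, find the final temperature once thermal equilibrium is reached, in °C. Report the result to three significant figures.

T_f = 16.5 °C

Heat to bring ice to 0 °C and melt it: q₁ = 53.4×2.15×6.0 + 53.4×335.0 = 18578 J
Heat the water can supply cooling to 0 °C: 258.5×4.2×37.0 = 40170.9 J > q₁, so all ice melts.
Energy balance: 258.5×4.2×(37.0 − T) = 18578 + 53.4×4.2×(T − 0)
1085.7(37.0 − T) = 18578 + 224.28 T
40170.9 − 18578 = 1309.98 T
T = 21592.9 / 1309.98 = 16.48 °C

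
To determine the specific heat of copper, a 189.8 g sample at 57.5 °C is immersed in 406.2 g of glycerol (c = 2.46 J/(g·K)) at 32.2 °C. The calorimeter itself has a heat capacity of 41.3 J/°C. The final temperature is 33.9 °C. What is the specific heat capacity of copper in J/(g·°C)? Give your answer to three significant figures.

c = 0.395 J/(g·°C)

q_gained = (406.2 × 2.46 + 41.3) × (33.9 − 32.2) = 1769 J
q_lost = 189.8 × c × (57.5 − 33.9) = 4479.28 c
Set equal: c = 1769 / 4479.28 = 0.395 J/(g·°C)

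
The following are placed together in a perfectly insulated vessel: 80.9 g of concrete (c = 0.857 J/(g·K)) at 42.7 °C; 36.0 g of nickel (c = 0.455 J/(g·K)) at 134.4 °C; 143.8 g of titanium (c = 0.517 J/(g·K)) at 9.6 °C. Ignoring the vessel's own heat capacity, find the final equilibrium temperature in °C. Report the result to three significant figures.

T_f = 36.7 °C

Σ mᵢcᵢ(T − Tᵢ) = 0  ⇒  T = Σ mᵢcᵢTᵢ / Σ mᵢcᵢ
Σ mᵢcᵢ = 80.9×0.857 + 36.0×0.455 + 143.8×0.517 = 160.0559
Σ mᵢcᵢTᵢ = 69.3313×42.7 + 16.38×134.4 + 74.3446×9.6 = 5875.6
T = 5875.6 / 160.0559 = 36.71 °C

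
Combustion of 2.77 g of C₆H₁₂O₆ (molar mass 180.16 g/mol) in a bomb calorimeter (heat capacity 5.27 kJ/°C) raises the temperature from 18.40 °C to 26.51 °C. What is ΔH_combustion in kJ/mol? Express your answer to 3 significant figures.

ΔT = 26.51 − 18.40 = 8.11 °C
q_cal = C_cal × ΔT = 5.27 × 8.11 = 42.7397 kJ
n = 2.77 / 180.16 = 0.01538 mol
q_rxn = −q_cal = -42.7397 kJ
ΔH = -42.7397 / 0.01538 = -2779 kJ/mol

ΔH = -2780 kJ/mol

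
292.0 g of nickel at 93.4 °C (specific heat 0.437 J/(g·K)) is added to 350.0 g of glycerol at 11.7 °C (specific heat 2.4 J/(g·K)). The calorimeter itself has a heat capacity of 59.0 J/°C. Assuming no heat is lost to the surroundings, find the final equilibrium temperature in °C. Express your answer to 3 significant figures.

T_f = 21.9 °C

Heat lost by nickel = heat gained by glycerol + calorimeter.
(292.0)(0.437)(93.4 − T) = [(350.0)(2.4) + 59.0](T − 11.7)
127.604 (93.4 − T) = 899 (T − 11.7)
11918 − 127.604 T = 899 T − 10518
22436 = 1026.604 T
T = 21.85 °C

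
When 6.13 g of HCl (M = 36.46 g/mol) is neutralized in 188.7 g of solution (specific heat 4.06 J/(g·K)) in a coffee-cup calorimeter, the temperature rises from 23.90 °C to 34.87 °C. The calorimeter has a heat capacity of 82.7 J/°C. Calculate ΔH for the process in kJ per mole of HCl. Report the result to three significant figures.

ΔH = -55.4 kJ/mol

|ΔT| = |34.87 − 23.90| = 10.97 °C
|q_surr| = (188.7 × 4.06 + 82.7) × 10.97 = 848.822 × 10.97 = 9312 J
n(HCl) = 6.13 / 36.46 = 0.1681 mol
Temperature rose, so q_rxn = −|q_surr| = -9.312 kJ
ΔH = q_rxn / n = -55.40 kJ/mol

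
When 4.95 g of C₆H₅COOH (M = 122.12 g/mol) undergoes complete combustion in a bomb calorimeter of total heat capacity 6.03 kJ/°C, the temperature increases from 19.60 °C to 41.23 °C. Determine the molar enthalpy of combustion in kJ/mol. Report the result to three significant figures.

ΔH = -3220 kJ/mol

ΔT = 41.23 − 19.60 = 21.63 °C
q_cal = C_cal × ΔT = 6.03 × 21.63 = 130.4289 kJ
n = 4.95 / 122.12 = 0.04053 mol
q_rxn = −q_cal = -130.4289 kJ
ΔH = -130.4289 / 0.04053 = -3218 kJ/mol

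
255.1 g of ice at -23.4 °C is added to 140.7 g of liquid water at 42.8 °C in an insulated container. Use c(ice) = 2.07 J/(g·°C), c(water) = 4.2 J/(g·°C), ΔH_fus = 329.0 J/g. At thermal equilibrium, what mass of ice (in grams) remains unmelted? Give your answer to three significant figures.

Heat to warm all ice to 0 °C: 255.1×2.07×23.4 = 12357 J
Heat released by water cooling to 0 °C: 140.7×4.2×42.8 = 25292 J
25292 J < 12357 + 255.1×329.0 = 96284.9 J, so not all ice melts; final T = 0 °C.
Heat left for melting: 25292 − 12357 = 12935 J
Mass melted = 12935 / 329.0 = 39.32 g
Ice remaining = 255.1 − 39.32 = 215.78 g

m_ice remaining = 216 g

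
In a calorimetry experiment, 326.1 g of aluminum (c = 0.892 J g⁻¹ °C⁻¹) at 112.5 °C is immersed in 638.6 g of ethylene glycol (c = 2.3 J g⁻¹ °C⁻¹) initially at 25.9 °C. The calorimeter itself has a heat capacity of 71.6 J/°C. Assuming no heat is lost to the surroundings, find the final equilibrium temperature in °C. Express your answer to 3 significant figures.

T_f = 39.7 °C

Heat lost by aluminum = heat gained by ethylene glycol + calorimeter.
(326.1)(0.892)(112.5 − T) = [(638.6)(2.3) + 71.6](T − 25.9)
290.8812 (112.5 − T) = 1540.38 (T − 25.9)
32724 − 290.8812 T = 1540.38 T − 39896
72620 = 1831.2612 T
T = 39.66 °C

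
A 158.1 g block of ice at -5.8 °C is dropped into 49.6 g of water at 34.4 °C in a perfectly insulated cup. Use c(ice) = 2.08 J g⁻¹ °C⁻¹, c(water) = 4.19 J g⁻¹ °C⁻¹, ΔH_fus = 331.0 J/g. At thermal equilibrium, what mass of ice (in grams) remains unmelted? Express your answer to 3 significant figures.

m_ice remaining = 142 g

Heat to warm all ice to 0 °C: 158.1×2.08×5.8 = 1907.3 J
Heat released by water cooling to 0 °C: 49.6×4.19×34.4 = 7149.1 J
7149.1 J < 1907.3 + 158.1×331.0 = 54238.4 J, so not all ice melts; final T = 0 °C.
Heat left for melting: 7149.1 − 1907.3 = 5241.8 J
Mass melted = 5241.8 / 331.0 = 15.84 g
Ice remaining = 158.1 − 15.84 = 142.26 g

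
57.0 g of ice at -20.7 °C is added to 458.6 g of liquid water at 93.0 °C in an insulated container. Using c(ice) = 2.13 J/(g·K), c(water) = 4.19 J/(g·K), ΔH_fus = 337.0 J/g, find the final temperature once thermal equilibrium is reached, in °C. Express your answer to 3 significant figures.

T_f = 72.7 °C

Heat to bring ice to 0 °C and melt it: q₁ = 57.0×2.13×20.7 + 57.0×337.0 = 21722 J
Heat the water can supply cooling to 0 °C: 458.6×4.19×93.0 = 178703 J > q₁, so all ice melts.
Energy balance: 458.6×4.19×(93.0 − T) = 21722 + 57.0×4.19×(T − 0)
1921.534(93.0 − T) = 21722 + 238.83 T
178703 − 21722 = 2160.364 T
T = 156981 / 2160.364 = 72.66 °C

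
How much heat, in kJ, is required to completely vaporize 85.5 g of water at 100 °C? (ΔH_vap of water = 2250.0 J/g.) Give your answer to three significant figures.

q = 192 kJ

q = m × ΔH_vap = 85.5 × 2250.0 = 192400 J = 192 kJ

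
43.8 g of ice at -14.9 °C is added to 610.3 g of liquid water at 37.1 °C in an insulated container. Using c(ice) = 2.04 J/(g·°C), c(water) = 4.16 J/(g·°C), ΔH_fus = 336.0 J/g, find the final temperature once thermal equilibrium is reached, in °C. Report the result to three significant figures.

T_f = 28.7 °C

Heat to bring ice to 0 °C and melt it: q₁ = 43.8×2.04×14.9 + 43.8×336.0 = 16048 J
Heat the water can supply cooling to 0 °C: 610.3×4.16×37.1 = 94191.3 J > q₁, so all ice melts.
Energy balance: 610.3×4.16×(37.1 − T) = 16048 + 43.8×4.16×(T − 0)
2538.848(37.1 − T) = 16048 + 182.208 T
94191.3 − 16048 = 2721.056 T
T = 78143.3 / 2721.056 = 28.72 °C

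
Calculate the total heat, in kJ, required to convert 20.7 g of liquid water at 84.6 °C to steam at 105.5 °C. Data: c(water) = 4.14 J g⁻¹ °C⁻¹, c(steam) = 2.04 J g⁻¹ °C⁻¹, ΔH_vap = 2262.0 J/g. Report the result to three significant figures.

q1 (heat water 84.6→100.0 °C): 20.7 × 4.14 × 15.4 = 1320 J
q2 (vaporize at 100 °C): 20.7 × 2262.0 = 46823 J
q3 (heat steam 100.0→105.5 °C): 20.7 × 2.04 × 5.5 = 232 J
Total: 1320 + 46823 + 232 = 48375 J = 48.4 kJ

q = 48.4 kJ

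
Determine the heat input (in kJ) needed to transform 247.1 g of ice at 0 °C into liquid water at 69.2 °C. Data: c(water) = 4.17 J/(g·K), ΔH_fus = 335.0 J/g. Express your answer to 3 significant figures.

q = 154 kJ

q1 (melt at 0 °C): 247.1 × 335.0 = 82779 J
q2 (heat water 0.0→69.2 °C): 247.1 × 4.17 × 69.2 = 71304 J
Total: 82779 + 71304 = 154083 J = 154 kJ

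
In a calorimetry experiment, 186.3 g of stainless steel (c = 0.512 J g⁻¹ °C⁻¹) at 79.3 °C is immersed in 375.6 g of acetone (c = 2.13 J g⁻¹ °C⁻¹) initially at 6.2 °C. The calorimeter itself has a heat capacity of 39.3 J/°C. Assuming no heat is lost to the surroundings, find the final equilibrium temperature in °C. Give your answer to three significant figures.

T_f = 13.7 °C

Heat lost by stainless steel = heat gained by acetone + calorimeter.
(186.3)(0.512)(79.3 − T) = [(375.6)(2.13) + 39.3](T − 6.2)
95.3856 (79.3 − T) = 839.328 (T − 6.2)
7564.1 − 95.3856 T = 839.328 T − 5203.8
12767.9 = 934.7136 T
T = 13.66 °C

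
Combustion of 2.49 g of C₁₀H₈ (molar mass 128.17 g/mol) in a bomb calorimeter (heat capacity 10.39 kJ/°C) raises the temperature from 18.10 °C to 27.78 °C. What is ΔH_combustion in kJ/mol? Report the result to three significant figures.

ΔT = 27.78 − 18.10 = 9.68 °C
q_cal = C_cal × ΔT = 10.39 × 9.68 = 100.5752 kJ
n = 2.49 / 128.17 = 0.01943 mol
q_rxn = −q_cal = -100.5752 kJ
ΔH = -100.5752 / 0.01943 = -5176 kJ/mol

ΔH = -5180 kJ/mol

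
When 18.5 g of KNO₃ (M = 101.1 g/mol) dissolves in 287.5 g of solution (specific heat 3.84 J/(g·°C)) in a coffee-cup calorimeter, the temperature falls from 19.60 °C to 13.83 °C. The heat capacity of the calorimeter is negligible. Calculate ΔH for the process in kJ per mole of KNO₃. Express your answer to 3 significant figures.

|ΔT| = |13.83 − 19.60| = 5.77 °C
|q_surr| = (287.5 × 3.84) × 5.77 = 1104 × 5.77 = 6370 J
n(KNO₃) = 18.5 / 101.1 = 0.1830 mol
Temperature fell, so q_rxn = +|q_surr| = 6.370 kJ
ΔH = q_rxn / n = 34.81 kJ/mol

ΔH = 34.8 kJ/mol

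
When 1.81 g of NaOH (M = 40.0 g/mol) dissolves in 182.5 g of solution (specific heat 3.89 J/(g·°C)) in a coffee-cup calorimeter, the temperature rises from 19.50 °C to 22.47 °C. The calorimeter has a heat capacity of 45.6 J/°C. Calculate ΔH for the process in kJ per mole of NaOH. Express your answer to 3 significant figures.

|ΔT| = |22.47 − 19.50| = 2.97 °C
|q_surr| = (182.5 × 3.89 + 45.6) × 2.97 = 755.525 × 2.97 = 2244 J
n(NaOH) = 1.81 / 40.0 = 0.04525 mol
Temperature rose, so q_rxn = −|q_surr| = -2.244 kJ
ΔH = q_rxn / n = -49.59 kJ/mol

ΔH = -49.6 kJ/mol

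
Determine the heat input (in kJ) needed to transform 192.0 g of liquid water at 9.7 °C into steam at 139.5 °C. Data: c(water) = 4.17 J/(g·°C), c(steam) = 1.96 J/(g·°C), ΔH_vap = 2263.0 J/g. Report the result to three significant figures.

q1 (heat water 9.7→100.0 °C): 192.0 × 4.17 × 90.3 = 72298 J
q2 (vaporize at 100 °C): 192.0 × 2263.0 = 434496 J
q3 (heat steam 100.0→139.5 °C): 192.0 × 1.96 × 39.5 = 14865 J
Total: 72298 + 434496 + 14865 = 521659 J = 522 kJ

q = 522 kJ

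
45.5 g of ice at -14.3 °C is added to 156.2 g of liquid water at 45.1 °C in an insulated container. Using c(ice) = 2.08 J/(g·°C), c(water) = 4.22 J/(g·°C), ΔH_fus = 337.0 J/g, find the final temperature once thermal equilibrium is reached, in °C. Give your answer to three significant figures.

Heat to bring ice to 0 °C and melt it: q₁ = 45.5×2.08×14.3 + 45.5×337.0 = 16687 J
Heat the water can supply cooling to 0 °C: 156.2×4.22×45.1 = 29728.3 J > q₁, so all ice melts.
Energy balance: 156.2×4.22×(45.1 − T) = 16687 + 45.5×4.22×(T − 0)
659.164(45.1 − T) = 16687 + 192.01 T
29728.3 − 16687 = 851.174 T
T = 13041.3 / 851.174 = 15.32 °C

T_f = 15.3 °C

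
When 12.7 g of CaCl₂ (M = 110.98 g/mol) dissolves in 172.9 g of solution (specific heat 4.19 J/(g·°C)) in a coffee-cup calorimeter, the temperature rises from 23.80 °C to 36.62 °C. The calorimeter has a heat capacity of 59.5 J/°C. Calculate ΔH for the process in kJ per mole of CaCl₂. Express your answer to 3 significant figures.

ΔH = -87.8 kJ/mol

|ΔT| = |36.62 − 23.80| = 12.82 °C
|q_surr| = (172.9 × 4.19 + 59.5) × 12.82 = 783.951 × 12.82 = 10050 J
n(CaCl₂) = 12.7 / 110.98 = 0.1144 mol
Temperature rose, so q_rxn = −|q_surr| = -10.05 kJ
ΔH = q_rxn / n = -87.8497 kJ/mol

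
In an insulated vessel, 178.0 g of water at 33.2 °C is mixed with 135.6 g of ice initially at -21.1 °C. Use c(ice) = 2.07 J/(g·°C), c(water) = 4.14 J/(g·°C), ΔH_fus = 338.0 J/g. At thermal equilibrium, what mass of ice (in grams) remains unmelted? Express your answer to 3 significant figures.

m_ice remaining = 80.7 g

Heat to warm all ice to 0 °C: 135.6×2.07×21.1 = 5922.6 J
Heat released by water cooling to 0 °C: 178.0×4.14×33.2 = 24466 J
24466 J < 5922.6 + 135.6×338.0 = 51755.4 J, so not all ice melts; final T = 0 °C.
Heat left for melting: 24466 − 5922.6 = 18543.4 J
Mass melted = 18543.4 / 338.0 = 54.86 g
Ice remaining = 135.6 − 54.86 = 80.74 g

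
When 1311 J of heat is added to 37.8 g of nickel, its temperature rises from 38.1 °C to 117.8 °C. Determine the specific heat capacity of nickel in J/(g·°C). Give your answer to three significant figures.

c = 0.435 J/(g·°C)

c = q / (m ΔT) = 1311 / (37.8 × 79.7)
c = 1311 / 3012.66 = 0.435 J/(g·°C)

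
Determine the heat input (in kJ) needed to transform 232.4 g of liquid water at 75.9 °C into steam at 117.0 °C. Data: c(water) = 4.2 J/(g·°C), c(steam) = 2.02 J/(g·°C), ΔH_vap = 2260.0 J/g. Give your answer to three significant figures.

q1 (heat water 75.9→100.0 °C): 232.4 × 4.2 × 24.1 = 23524 J
q2 (vaporize at 100 °C): 232.4 × 2260.0 = 525224 J
q3 (heat steam 100.0→117.0 °C): 232.4 × 2.02 × 17.0 = 7981 J
Total: 23524 + 525224 + 7981 = 556729 J = 557 kJ

q = 557 kJ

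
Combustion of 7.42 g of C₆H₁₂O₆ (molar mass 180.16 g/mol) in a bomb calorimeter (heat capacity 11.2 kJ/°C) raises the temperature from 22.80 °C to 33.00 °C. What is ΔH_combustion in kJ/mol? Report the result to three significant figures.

ΔH = -2770 kJ/mol

ΔT = 33.00 − 22.80 = 10.20 °C
q_cal = C_cal × ΔT = 11.2 × 10.20 = 114.24 kJ
n = 7.42 / 180.16 = 0.04119 mol
q_rxn = −q_cal = -114.24 kJ
ΔH = -114.24 / 0.04119 = -2773 kJ/mol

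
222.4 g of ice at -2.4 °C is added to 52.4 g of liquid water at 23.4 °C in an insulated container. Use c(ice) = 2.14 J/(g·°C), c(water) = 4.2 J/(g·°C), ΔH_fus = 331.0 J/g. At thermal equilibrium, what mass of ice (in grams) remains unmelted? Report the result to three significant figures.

m_ice remaining = 210 g

Heat to warm all ice to 0 °C: 222.4×2.14×2.4 = 1142.2 J
Heat released by water cooling to 0 °C: 52.4×4.2×23.4 = 5149.9 J
5149.9 J < 1142.2 + 222.4×331.0 = 74756.6 J, so not all ice melts; final T = 0 °C.
Heat left for melting: 5149.9 − 1142.2 = 4007.7 J
Mass melted = 4007.7 / 331.0 = 12.11 g
Ice remaining = 222.4 − 12.11 = 210.29 g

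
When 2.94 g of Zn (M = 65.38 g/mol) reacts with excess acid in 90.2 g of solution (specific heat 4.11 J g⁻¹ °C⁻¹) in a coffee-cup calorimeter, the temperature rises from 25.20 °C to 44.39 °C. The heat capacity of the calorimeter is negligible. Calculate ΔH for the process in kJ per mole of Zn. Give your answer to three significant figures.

|ΔT| = |44.39 − 25.20| = 19.19 °C
|q_surr| = (90.2 × 4.11) × 19.19 = 370.722 × 19.19 = 7114 J
n(Zn) = 2.94 / 65.38 = 0.04497 mol
Temperature rose, so q_rxn = −|q_surr| = -7.114 kJ
ΔH = q_rxn / n = -158.2 kJ/mol

ΔH = -158 kJ/mol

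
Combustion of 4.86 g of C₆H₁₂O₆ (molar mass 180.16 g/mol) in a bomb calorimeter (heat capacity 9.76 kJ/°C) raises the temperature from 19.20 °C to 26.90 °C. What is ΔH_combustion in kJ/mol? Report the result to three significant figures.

ΔT = 26.90 − 19.20 = 7.70 °C
q_cal = C_cal × ΔT = 9.76 × 7.70 = 75.152 kJ
n = 4.86 / 180.16 = 0.02698 mol
q_rxn = −q_cal = -75.152 kJ
ΔH = -75.152 / 0.02698 = -2785 kJ/mol

ΔH = -2790 kJ/mol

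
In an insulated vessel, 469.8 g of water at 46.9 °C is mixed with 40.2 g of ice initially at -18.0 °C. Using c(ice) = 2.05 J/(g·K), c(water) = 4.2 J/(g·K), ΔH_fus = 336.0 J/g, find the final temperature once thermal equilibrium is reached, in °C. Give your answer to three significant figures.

Heat to bring ice to 0 °C and melt it: q₁ = 40.2×2.05×18.0 + 40.2×336.0 = 14991 J
Heat the water can supply cooling to 0 °C: 469.8×4.2×46.9 = 92541.2 J > q₁, so all ice melts.
Energy balance: 469.8×4.2×(46.9 − T) = 14991 + 40.2×4.2×(T − 0)
1973.16(46.9 − T) = 14991 + 168.84 T
92541.2 − 14991 = 2142.00 T
T = 77550.2 / 2142.00 = 36.20 °C

T_f = 36.2 °C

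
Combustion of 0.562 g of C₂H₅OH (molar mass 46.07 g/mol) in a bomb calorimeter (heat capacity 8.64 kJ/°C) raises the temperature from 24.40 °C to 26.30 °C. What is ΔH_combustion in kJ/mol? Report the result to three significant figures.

ΔH = -1350 kJ/mol

ΔT = 26.30 − 24.40 = 1.90 °C
q_cal = C_cal × ΔT = 8.64 × 1.90 = 16.416 kJ
n = 0.562 / 46.07 = 0.01220 mol
q_rxn = −q_cal = -16.416 kJ
ΔH = -16.416 / 0.01220 = -1346 kJ/mol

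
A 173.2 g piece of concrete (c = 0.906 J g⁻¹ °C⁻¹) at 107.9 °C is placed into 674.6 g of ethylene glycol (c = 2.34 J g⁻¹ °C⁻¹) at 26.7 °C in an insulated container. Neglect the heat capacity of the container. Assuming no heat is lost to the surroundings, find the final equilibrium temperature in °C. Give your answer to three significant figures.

Heat lost by concrete = heat gained by ethylene glycol.
(173.2)(0.906)(107.9 − T) = (674.6)(2.34)(T − 26.7)
156.9192 (107.9 − T) = 1578.564 (T − 26.7)
16932 − 156.9192 T = 1578.564 T − 42148
59080 = 1735.4832 T
T = 34.04 °C

T_f = 34.0 °C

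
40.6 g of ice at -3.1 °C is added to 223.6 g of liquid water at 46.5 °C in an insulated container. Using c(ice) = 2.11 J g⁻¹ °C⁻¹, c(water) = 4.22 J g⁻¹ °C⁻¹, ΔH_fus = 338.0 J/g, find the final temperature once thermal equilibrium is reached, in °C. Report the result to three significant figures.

Heat to bring ice to 0 °C and melt it: q₁ = 40.6×2.11×3.1 + 40.6×338.0 = 13988 J
Heat the water can supply cooling to 0 °C: 223.6×4.22×46.5 = 43877.0 J > q₁, so all ice melts.
Energy balance: 223.6×4.22×(46.5 − T) = 13988 + 40.6×4.22×(T − 0)
943.592(46.5 − T) = 13988 + 171.332 T
43877.0 − 13988 = 1114.924 T
T = 29889.0 / 1114.924 = 26.81 °C

T_f = 26.8 °C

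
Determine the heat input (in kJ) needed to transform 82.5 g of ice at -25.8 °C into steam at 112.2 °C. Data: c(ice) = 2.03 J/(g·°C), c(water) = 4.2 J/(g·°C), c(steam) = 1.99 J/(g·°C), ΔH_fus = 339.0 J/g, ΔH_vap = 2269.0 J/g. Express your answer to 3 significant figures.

q = 256 kJ

q1 (heat ice -25.8→0.0 °C): 82.5 × 2.03 × 25.8 = 4321 J
q2 (melt at 0 °C): 82.5 × 339.0 = 27968 J
q3 (heat water 0.0→100.0 °C): 82.5 × 4.2 × 100.0 = 34650 J
q4 (vaporize at 100 °C): 82.5 × 2269.0 = 187193 J
q5 (heat steam 100.0→112.2 °C): 82.5 × 1.99 × 12.2 = 2003 J
Total: 4321 + 27968 + 34650 + 187193 + 2003 = 256135 J = 256 kJ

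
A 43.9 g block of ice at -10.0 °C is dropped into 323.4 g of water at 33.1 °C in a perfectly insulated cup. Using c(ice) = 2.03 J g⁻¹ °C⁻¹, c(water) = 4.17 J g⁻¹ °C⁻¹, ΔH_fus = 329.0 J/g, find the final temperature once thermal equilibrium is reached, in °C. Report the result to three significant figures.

Heat to bring ice to 0 °C and melt it: q₁ = 43.9×2.03×10.0 + 43.9×329.0 = 15334 J
Heat the water can supply cooling to 0 °C: 323.4×4.17×33.1 = 44637.9 J > q₁, so all ice melts.
Energy balance: 323.4×4.17×(33.1 − T) = 15334 + 43.9×4.17×(T − 0)
1348.578(33.1 − T) = 15334 + 183.063 T
44637.9 − 15334 = 1531.641 T
T = 29303.9 / 1531.641 = 19.13 °C

T_f = 19.1 °C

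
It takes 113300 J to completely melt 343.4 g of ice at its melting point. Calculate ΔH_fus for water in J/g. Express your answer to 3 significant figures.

ΔH_fus = q / m = 113300 / 343.4 = 330 J/g

ΔH_fus = 330 J/g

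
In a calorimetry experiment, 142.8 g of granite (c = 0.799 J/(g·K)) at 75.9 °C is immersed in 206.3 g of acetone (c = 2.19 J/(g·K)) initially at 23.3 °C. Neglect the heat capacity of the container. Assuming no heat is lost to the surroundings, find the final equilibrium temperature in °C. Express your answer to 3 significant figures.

T_f = 33.9 °C

Heat lost by granite = heat gained by acetone.
(142.8)(0.799)(75.9 − T) = (206.3)(2.19)(T − 23.3)
114.0972 (75.9 − T) = 451.797 (T − 23.3)
8660.0 − 114.0972 T = 451.797 T − 10527
19187.0 = 565.8942 T
T = 33.91 °C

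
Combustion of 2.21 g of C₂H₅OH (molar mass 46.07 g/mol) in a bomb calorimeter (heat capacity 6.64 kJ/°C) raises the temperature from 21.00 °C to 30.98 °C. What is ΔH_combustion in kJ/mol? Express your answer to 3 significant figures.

ΔT = 30.98 − 21.00 = 9.98 °C
q_cal = C_cal × ΔT = 6.64 × 9.98 = 66.2672 kJ
n = 2.21 / 46.07 = 0.04797 mol
q_rxn = −q_cal = -66.2672 kJ
ΔH = -66.2672 / 0.04797 = -1381 kJ/mol

ΔH = -1380 kJ/mol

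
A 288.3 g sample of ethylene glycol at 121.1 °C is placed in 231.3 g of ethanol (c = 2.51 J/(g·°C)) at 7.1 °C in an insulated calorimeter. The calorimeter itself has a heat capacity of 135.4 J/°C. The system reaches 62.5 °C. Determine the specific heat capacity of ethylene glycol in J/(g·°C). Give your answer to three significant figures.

q_gained = (231.3 × 2.51 + 135.4) × (62.5 − 7.1) = 39660 J
q_lost = 288.3 × c × (121.1 − 62.5) = 16894.38 c
Set equal: c = 39660 / 16894.38 = 2.35 J/(g·°C)

c = 2.35 J/(g·°C)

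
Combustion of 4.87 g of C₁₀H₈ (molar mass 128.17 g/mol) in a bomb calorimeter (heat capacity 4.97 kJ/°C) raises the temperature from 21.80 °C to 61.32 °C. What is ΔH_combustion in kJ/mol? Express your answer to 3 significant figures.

ΔH = -5170 kJ/mol

ΔT = 61.32 − 21.80 = 39.52 °C
q_cal = C_cal × ΔT = 4.97 × 39.52 = 196.4144 kJ
n = 4.87 / 128.17 = 0.03800 mol
q_rxn = −q_cal = -196.4144 kJ
ΔH = -196.4144 / 0.03800 = -5169 kJ/mol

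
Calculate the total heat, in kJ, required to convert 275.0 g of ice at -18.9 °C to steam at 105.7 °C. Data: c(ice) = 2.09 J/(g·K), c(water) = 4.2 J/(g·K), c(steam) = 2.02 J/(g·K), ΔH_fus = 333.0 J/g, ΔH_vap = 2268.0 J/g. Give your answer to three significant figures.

q1 (heat ice -18.9→0.0 °C): 275.0 × 2.09 × 18.9 = 10863 J
q2 (melt at 0 °C): 275.0 × 333.0 = 91575 J
q3 (heat water 0.0→100.0 °C): 275.0 × 4.2 × 100.0 = 115500 J
q4 (vaporize at 100 °C): 275.0 × 2268.0 = 623700 J
q5 (heat steam 100.0→105.7 °C): 275.0 × 2.02 × 5.7 = 3166 J
Total: 10863 + 91575 + 115500 + 623700 + 3166 = 844804 J = 845 kJ

q = 845 kJ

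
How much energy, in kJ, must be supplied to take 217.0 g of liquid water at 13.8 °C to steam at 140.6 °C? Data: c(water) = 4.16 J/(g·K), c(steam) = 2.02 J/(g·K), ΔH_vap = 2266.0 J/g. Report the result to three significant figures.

q = 587 kJ

q1 (heat water 13.8→100.0 °C): 217.0 × 4.16 × 86.2 = 77814 J
q2 (vaporize at 100 °C): 217.0 × 2266.0 = 491722 J
q3 (heat steam 100.0→140.6 °C): 217.0 × 2.02 × 40.6 = 17797 J
Total: 77814 + 491722 + 17797 = 587333 J = 587 kJ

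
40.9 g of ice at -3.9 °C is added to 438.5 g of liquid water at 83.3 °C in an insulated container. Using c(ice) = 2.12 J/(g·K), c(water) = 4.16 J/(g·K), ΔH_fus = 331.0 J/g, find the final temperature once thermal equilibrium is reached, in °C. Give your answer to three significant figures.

T_f = 69.2 °C

Heat to bring ice to 0 °C and melt it: q₁ = 40.9×2.12×3.9 + 40.9×331.0 = 13876 J
Heat the water can supply cooling to 0 °C: 438.5×4.16×83.3 = 151953 J > q₁, so all ice melts.
Energy balance: 438.5×4.16×(83.3 − T) = 13876 + 40.9×4.16×(T − 0)
1824.16(83.3 − T) = 13876 + 170.144 T
151953 − 13876 = 1994.304 T
T = 138077 / 1994.304 = 69.24 °C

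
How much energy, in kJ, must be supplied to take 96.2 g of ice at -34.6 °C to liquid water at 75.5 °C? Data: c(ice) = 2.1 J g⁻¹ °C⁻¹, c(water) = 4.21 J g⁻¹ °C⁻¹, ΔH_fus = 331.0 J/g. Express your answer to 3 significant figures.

q1 (heat ice -34.6→0.0 °C): 96.2 × 2.1 × 34.6 = 6990 J
q2 (melt at 0 °C): 96.2 × 331.0 = 31842 J
q3 (heat water 0.0→75.5 °C): 96.2 × 4.21 × 75.5 = 30578 J
Total: 6990 + 31842 + 30578 = 69410 J = 69.4 kJ

q = 69.4 kJ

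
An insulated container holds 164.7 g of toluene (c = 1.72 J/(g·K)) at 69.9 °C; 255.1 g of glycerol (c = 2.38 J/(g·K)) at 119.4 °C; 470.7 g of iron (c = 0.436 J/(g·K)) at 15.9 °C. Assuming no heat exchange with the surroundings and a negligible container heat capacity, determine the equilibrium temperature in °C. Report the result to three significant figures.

T_f = 87.2 °C

Σ mᵢcᵢ(T − Tᵢ) = 0  ⇒  T = Σ mᵢcᵢTᵢ / Σ mᵢcᵢ
Σ mᵢcᵢ = 164.7×1.72 + 255.1×2.38 + 470.7×0.436 = 1095.6472
Σ mᵢcᵢTᵢ = 283.284×69.9 + 607.138×119.4 + 205.2252×15.9 = 95557
T = 95557 / 1095.6472 = 87.22 °C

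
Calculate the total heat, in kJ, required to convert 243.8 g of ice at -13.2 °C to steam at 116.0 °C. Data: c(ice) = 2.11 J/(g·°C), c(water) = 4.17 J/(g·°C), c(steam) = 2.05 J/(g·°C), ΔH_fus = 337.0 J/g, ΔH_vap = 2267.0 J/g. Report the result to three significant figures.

q1 (heat ice -13.2→0.0 °C): 243.8 × 2.11 × 13.2 = 6790 J
q2 (melt at 0 °C): 243.8 × 337.0 = 82161 J
q3 (heat water 0.0→100.0 °C): 243.8 × 4.17 × 100.0 = 101665 J
q4 (vaporize at 100 °C): 243.8 × 2267.0 = 552695 J
q5 (heat steam 100.0→116.0 °C): 243.8 × 2.05 × 16.0 = 7997 J
Total: 6790 + 82161 + 101665 + 552695 + 7997 = 751308 J = 751 kJ

q = 751 kJ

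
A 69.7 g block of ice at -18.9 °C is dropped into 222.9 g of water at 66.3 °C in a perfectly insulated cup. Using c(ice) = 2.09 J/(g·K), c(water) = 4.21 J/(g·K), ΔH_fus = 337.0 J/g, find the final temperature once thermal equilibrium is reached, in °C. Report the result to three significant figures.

T_f = 29.2 °C

Heat to bring ice to 0 °C and melt it: q₁ = 69.7×2.09×18.9 + 69.7×337.0 = 26242 J
Heat the water can supply cooling to 0 °C: 222.9×4.21×66.3 = 62216.5 J > q₁, so all ice melts.
Energy balance: 222.9×4.21×(66.3 − T) = 26242 + 69.7×4.21×(T − 0)
938.409(66.3 − T) = 26242 + 293.437 T
62216.5 − 26242 = 1231.846 T
T = 35974.5 / 1231.846 = 29.20 °C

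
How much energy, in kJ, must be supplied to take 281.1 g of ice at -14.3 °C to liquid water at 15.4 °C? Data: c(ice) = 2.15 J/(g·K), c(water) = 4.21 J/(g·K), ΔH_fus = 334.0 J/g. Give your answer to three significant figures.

q = 121 kJ

q1 (heat ice -14.3→0.0 °C): 281.1 × 2.15 × 14.3 = 8642 J
q2 (melt at 0 °C): 281.1 × 334.0 = 93887 J
q3 (heat water 0.0→15.4 °C): 281.1 × 4.21 × 15.4 = 18225 J
Total: 8642 + 93887 + 18225 = 120754 J = 121 kJ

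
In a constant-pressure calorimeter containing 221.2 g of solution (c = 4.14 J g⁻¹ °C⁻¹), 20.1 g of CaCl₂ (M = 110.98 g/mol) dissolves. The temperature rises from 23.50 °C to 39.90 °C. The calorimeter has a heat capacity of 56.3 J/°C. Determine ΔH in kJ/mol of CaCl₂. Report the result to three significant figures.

ΔH = -88.0 kJ/mol

|ΔT| = |39.90 − 23.50| = 16.40 °C
|q_surr| = (221.2 × 4.14 + 56.3) × 16.40 = 972.068 × 16.40 = 15940 J
n(CaCl₂) = 20.1 / 110.98 = 0.1811 mol
Temperature rose, so q_rxn = −|q_surr| = -15.94 kJ
ΔH = q_rxn / n = -88.02 kJ/mol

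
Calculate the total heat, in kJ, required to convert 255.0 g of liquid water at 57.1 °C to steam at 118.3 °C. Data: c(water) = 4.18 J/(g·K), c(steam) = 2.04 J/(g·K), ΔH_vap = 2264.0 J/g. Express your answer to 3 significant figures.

q1 (heat water 57.1→100.0 °C): 255.0 × 4.18 × 42.9 = 45727 J
q2 (vaporize at 100 °C): 255.0 × 2264.0 = 577320 J
q3 (heat steam 100.0→118.3 °C): 255.0 × 2.04 × 18.3 = 9520 J
Total: 45727 + 577320 + 9520 = 632567 J = 633 kJ

q = 633 kJ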